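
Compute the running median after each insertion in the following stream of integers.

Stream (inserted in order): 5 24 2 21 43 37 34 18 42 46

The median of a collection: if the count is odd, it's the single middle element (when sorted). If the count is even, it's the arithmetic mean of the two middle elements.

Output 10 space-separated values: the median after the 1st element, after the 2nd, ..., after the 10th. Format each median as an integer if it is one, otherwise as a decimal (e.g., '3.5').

Answer: 5 14.5 5 13 21 22.5 24 22.5 24 29

Derivation:
Step 1: insert 5 -> lo=[5] (size 1, max 5) hi=[] (size 0) -> median=5
Step 2: insert 24 -> lo=[5] (size 1, max 5) hi=[24] (size 1, min 24) -> median=14.5
Step 3: insert 2 -> lo=[2, 5] (size 2, max 5) hi=[24] (size 1, min 24) -> median=5
Step 4: insert 21 -> lo=[2, 5] (size 2, max 5) hi=[21, 24] (size 2, min 21) -> median=13
Step 5: insert 43 -> lo=[2, 5, 21] (size 3, max 21) hi=[24, 43] (size 2, min 24) -> median=21
Step 6: insert 37 -> lo=[2, 5, 21] (size 3, max 21) hi=[24, 37, 43] (size 3, min 24) -> median=22.5
Step 7: insert 34 -> lo=[2, 5, 21, 24] (size 4, max 24) hi=[34, 37, 43] (size 3, min 34) -> median=24
Step 8: insert 18 -> lo=[2, 5, 18, 21] (size 4, max 21) hi=[24, 34, 37, 43] (size 4, min 24) -> median=22.5
Step 9: insert 42 -> lo=[2, 5, 18, 21, 24] (size 5, max 24) hi=[34, 37, 42, 43] (size 4, min 34) -> median=24
Step 10: insert 46 -> lo=[2, 5, 18, 21, 24] (size 5, max 24) hi=[34, 37, 42, 43, 46] (size 5, min 34) -> median=29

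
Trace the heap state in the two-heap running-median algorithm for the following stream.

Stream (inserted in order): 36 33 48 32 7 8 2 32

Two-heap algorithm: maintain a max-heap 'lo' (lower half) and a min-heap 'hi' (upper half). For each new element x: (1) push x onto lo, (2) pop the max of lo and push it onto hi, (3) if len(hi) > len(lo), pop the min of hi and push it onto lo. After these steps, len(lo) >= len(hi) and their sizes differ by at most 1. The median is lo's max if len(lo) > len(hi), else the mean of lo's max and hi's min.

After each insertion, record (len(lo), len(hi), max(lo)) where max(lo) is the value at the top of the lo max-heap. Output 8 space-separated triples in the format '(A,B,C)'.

Step 1: insert 36 -> lo=[36] hi=[] -> (len(lo)=1, len(hi)=0, max(lo)=36)
Step 2: insert 33 -> lo=[33] hi=[36] -> (len(lo)=1, len(hi)=1, max(lo)=33)
Step 3: insert 48 -> lo=[33, 36] hi=[48] -> (len(lo)=2, len(hi)=1, max(lo)=36)
Step 4: insert 32 -> lo=[32, 33] hi=[36, 48] -> (len(lo)=2, len(hi)=2, max(lo)=33)
Step 5: insert 7 -> lo=[7, 32, 33] hi=[36, 48] -> (len(lo)=3, len(hi)=2, max(lo)=33)
Step 6: insert 8 -> lo=[7, 8, 32] hi=[33, 36, 48] -> (len(lo)=3, len(hi)=3, max(lo)=32)
Step 7: insert 2 -> lo=[2, 7, 8, 32] hi=[33, 36, 48] -> (len(lo)=4, len(hi)=3, max(lo)=32)
Step 8: insert 32 -> lo=[2, 7, 8, 32] hi=[32, 33, 36, 48] -> (len(lo)=4, len(hi)=4, max(lo)=32)

Answer: (1,0,36) (1,1,33) (2,1,36) (2,2,33) (3,2,33) (3,3,32) (4,3,32) (4,4,32)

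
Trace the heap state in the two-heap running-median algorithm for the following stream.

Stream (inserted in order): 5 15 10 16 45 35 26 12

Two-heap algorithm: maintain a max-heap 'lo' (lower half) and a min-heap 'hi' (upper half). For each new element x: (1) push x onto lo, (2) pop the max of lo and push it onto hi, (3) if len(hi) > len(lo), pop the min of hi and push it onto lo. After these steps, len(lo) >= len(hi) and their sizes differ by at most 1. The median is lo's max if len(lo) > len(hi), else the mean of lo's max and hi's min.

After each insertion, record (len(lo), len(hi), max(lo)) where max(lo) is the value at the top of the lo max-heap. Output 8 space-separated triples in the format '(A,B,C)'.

Answer: (1,0,5) (1,1,5) (2,1,10) (2,2,10) (3,2,15) (3,3,15) (4,3,16) (4,4,15)

Derivation:
Step 1: insert 5 -> lo=[5] hi=[] -> (len(lo)=1, len(hi)=0, max(lo)=5)
Step 2: insert 15 -> lo=[5] hi=[15] -> (len(lo)=1, len(hi)=1, max(lo)=5)
Step 3: insert 10 -> lo=[5, 10] hi=[15] -> (len(lo)=2, len(hi)=1, max(lo)=10)
Step 4: insert 16 -> lo=[5, 10] hi=[15, 16] -> (len(lo)=2, len(hi)=2, max(lo)=10)
Step 5: insert 45 -> lo=[5, 10, 15] hi=[16, 45] -> (len(lo)=3, len(hi)=2, max(lo)=15)
Step 6: insert 35 -> lo=[5, 10, 15] hi=[16, 35, 45] -> (len(lo)=3, len(hi)=3, max(lo)=15)
Step 7: insert 26 -> lo=[5, 10, 15, 16] hi=[26, 35, 45] -> (len(lo)=4, len(hi)=3, max(lo)=16)
Step 8: insert 12 -> lo=[5, 10, 12, 15] hi=[16, 26, 35, 45] -> (len(lo)=4, len(hi)=4, max(lo)=15)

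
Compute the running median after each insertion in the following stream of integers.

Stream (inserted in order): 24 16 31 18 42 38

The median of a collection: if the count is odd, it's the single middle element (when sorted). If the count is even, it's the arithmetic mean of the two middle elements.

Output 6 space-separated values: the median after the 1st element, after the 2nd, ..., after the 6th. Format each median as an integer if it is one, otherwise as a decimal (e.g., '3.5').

Answer: 24 20 24 21 24 27.5

Derivation:
Step 1: insert 24 -> lo=[24] (size 1, max 24) hi=[] (size 0) -> median=24
Step 2: insert 16 -> lo=[16] (size 1, max 16) hi=[24] (size 1, min 24) -> median=20
Step 3: insert 31 -> lo=[16, 24] (size 2, max 24) hi=[31] (size 1, min 31) -> median=24
Step 4: insert 18 -> lo=[16, 18] (size 2, max 18) hi=[24, 31] (size 2, min 24) -> median=21
Step 5: insert 42 -> lo=[16, 18, 24] (size 3, max 24) hi=[31, 42] (size 2, min 31) -> median=24
Step 6: insert 38 -> lo=[16, 18, 24] (size 3, max 24) hi=[31, 38, 42] (size 3, min 31) -> median=27.5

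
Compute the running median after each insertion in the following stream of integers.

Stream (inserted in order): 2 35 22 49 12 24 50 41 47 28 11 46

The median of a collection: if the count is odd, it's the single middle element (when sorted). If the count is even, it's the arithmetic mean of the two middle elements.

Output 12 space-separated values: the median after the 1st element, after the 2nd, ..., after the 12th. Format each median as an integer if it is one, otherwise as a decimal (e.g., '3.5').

Answer: 2 18.5 22 28.5 22 23 24 29.5 35 31.5 28 31.5

Derivation:
Step 1: insert 2 -> lo=[2] (size 1, max 2) hi=[] (size 0) -> median=2
Step 2: insert 35 -> lo=[2] (size 1, max 2) hi=[35] (size 1, min 35) -> median=18.5
Step 3: insert 22 -> lo=[2, 22] (size 2, max 22) hi=[35] (size 1, min 35) -> median=22
Step 4: insert 49 -> lo=[2, 22] (size 2, max 22) hi=[35, 49] (size 2, min 35) -> median=28.5
Step 5: insert 12 -> lo=[2, 12, 22] (size 3, max 22) hi=[35, 49] (size 2, min 35) -> median=22
Step 6: insert 24 -> lo=[2, 12, 22] (size 3, max 22) hi=[24, 35, 49] (size 3, min 24) -> median=23
Step 7: insert 50 -> lo=[2, 12, 22, 24] (size 4, max 24) hi=[35, 49, 50] (size 3, min 35) -> median=24
Step 8: insert 41 -> lo=[2, 12, 22, 24] (size 4, max 24) hi=[35, 41, 49, 50] (size 4, min 35) -> median=29.5
Step 9: insert 47 -> lo=[2, 12, 22, 24, 35] (size 5, max 35) hi=[41, 47, 49, 50] (size 4, min 41) -> median=35
Step 10: insert 28 -> lo=[2, 12, 22, 24, 28] (size 5, max 28) hi=[35, 41, 47, 49, 50] (size 5, min 35) -> median=31.5
Step 11: insert 11 -> lo=[2, 11, 12, 22, 24, 28] (size 6, max 28) hi=[35, 41, 47, 49, 50] (size 5, min 35) -> median=28
Step 12: insert 46 -> lo=[2, 11, 12, 22, 24, 28] (size 6, max 28) hi=[35, 41, 46, 47, 49, 50] (size 6, min 35) -> median=31.5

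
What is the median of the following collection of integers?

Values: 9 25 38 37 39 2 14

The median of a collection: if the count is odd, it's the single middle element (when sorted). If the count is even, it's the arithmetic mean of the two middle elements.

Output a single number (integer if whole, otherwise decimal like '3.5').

Step 1: insert 9 -> lo=[9] (size 1, max 9) hi=[] (size 0) -> median=9
Step 2: insert 25 -> lo=[9] (size 1, max 9) hi=[25] (size 1, min 25) -> median=17
Step 3: insert 38 -> lo=[9, 25] (size 2, max 25) hi=[38] (size 1, min 38) -> median=25
Step 4: insert 37 -> lo=[9, 25] (size 2, max 25) hi=[37, 38] (size 2, min 37) -> median=31
Step 5: insert 39 -> lo=[9, 25, 37] (size 3, max 37) hi=[38, 39] (size 2, min 38) -> median=37
Step 6: insert 2 -> lo=[2, 9, 25] (size 3, max 25) hi=[37, 38, 39] (size 3, min 37) -> median=31
Step 7: insert 14 -> lo=[2, 9, 14, 25] (size 4, max 25) hi=[37, 38, 39] (size 3, min 37) -> median=25

Answer: 25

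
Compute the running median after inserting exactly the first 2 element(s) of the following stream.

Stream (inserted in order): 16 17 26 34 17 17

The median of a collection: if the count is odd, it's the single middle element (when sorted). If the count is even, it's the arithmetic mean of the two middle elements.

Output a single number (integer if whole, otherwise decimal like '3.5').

Answer: 16.5

Derivation:
Step 1: insert 16 -> lo=[16] (size 1, max 16) hi=[] (size 0) -> median=16
Step 2: insert 17 -> lo=[16] (size 1, max 16) hi=[17] (size 1, min 17) -> median=16.5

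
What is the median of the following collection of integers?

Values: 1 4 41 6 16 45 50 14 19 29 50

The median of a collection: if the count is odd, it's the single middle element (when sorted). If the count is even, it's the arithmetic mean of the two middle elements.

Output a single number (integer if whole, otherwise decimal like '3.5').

Step 1: insert 1 -> lo=[1] (size 1, max 1) hi=[] (size 0) -> median=1
Step 2: insert 4 -> lo=[1] (size 1, max 1) hi=[4] (size 1, min 4) -> median=2.5
Step 3: insert 41 -> lo=[1, 4] (size 2, max 4) hi=[41] (size 1, min 41) -> median=4
Step 4: insert 6 -> lo=[1, 4] (size 2, max 4) hi=[6, 41] (size 2, min 6) -> median=5
Step 5: insert 16 -> lo=[1, 4, 6] (size 3, max 6) hi=[16, 41] (size 2, min 16) -> median=6
Step 6: insert 45 -> lo=[1, 4, 6] (size 3, max 6) hi=[16, 41, 45] (size 3, min 16) -> median=11
Step 7: insert 50 -> lo=[1, 4, 6, 16] (size 4, max 16) hi=[41, 45, 50] (size 3, min 41) -> median=16
Step 8: insert 14 -> lo=[1, 4, 6, 14] (size 4, max 14) hi=[16, 41, 45, 50] (size 4, min 16) -> median=15
Step 9: insert 19 -> lo=[1, 4, 6, 14, 16] (size 5, max 16) hi=[19, 41, 45, 50] (size 4, min 19) -> median=16
Step 10: insert 29 -> lo=[1, 4, 6, 14, 16] (size 5, max 16) hi=[19, 29, 41, 45, 50] (size 5, min 19) -> median=17.5
Step 11: insert 50 -> lo=[1, 4, 6, 14, 16, 19] (size 6, max 19) hi=[29, 41, 45, 50, 50] (size 5, min 29) -> median=19

Answer: 19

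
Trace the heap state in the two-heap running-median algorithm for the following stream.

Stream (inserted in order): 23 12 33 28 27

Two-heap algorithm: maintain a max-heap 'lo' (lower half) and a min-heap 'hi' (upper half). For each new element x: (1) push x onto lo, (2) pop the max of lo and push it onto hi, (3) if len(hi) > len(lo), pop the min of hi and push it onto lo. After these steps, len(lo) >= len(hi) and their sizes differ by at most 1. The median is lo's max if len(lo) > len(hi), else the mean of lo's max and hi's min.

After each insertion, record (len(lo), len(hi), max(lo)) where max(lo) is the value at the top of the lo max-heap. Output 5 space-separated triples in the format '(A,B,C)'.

Step 1: insert 23 -> lo=[23] hi=[] -> (len(lo)=1, len(hi)=0, max(lo)=23)
Step 2: insert 12 -> lo=[12] hi=[23] -> (len(lo)=1, len(hi)=1, max(lo)=12)
Step 3: insert 33 -> lo=[12, 23] hi=[33] -> (len(lo)=2, len(hi)=1, max(lo)=23)
Step 4: insert 28 -> lo=[12, 23] hi=[28, 33] -> (len(lo)=2, len(hi)=2, max(lo)=23)
Step 5: insert 27 -> lo=[12, 23, 27] hi=[28, 33] -> (len(lo)=3, len(hi)=2, max(lo)=27)

Answer: (1,0,23) (1,1,12) (2,1,23) (2,2,23) (3,2,27)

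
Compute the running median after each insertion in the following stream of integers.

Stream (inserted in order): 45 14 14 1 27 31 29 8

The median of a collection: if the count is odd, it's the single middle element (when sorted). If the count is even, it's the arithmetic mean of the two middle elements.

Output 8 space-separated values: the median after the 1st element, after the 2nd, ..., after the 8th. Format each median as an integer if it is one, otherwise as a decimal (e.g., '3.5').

Step 1: insert 45 -> lo=[45] (size 1, max 45) hi=[] (size 0) -> median=45
Step 2: insert 14 -> lo=[14] (size 1, max 14) hi=[45] (size 1, min 45) -> median=29.5
Step 3: insert 14 -> lo=[14, 14] (size 2, max 14) hi=[45] (size 1, min 45) -> median=14
Step 4: insert 1 -> lo=[1, 14] (size 2, max 14) hi=[14, 45] (size 2, min 14) -> median=14
Step 5: insert 27 -> lo=[1, 14, 14] (size 3, max 14) hi=[27, 45] (size 2, min 27) -> median=14
Step 6: insert 31 -> lo=[1, 14, 14] (size 3, max 14) hi=[27, 31, 45] (size 3, min 27) -> median=20.5
Step 7: insert 29 -> lo=[1, 14, 14, 27] (size 4, max 27) hi=[29, 31, 45] (size 3, min 29) -> median=27
Step 8: insert 8 -> lo=[1, 8, 14, 14] (size 4, max 14) hi=[27, 29, 31, 45] (size 4, min 27) -> median=20.5

Answer: 45 29.5 14 14 14 20.5 27 20.5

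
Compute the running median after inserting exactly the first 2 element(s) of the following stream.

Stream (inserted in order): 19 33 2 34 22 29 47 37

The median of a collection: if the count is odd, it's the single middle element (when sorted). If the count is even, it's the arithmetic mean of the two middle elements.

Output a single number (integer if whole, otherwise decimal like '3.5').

Step 1: insert 19 -> lo=[19] (size 1, max 19) hi=[] (size 0) -> median=19
Step 2: insert 33 -> lo=[19] (size 1, max 19) hi=[33] (size 1, min 33) -> median=26

Answer: 26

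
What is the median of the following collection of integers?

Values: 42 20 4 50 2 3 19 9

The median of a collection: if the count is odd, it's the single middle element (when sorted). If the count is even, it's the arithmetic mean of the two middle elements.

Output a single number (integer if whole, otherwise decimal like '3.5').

Answer: 14

Derivation:
Step 1: insert 42 -> lo=[42] (size 1, max 42) hi=[] (size 0) -> median=42
Step 2: insert 20 -> lo=[20] (size 1, max 20) hi=[42] (size 1, min 42) -> median=31
Step 3: insert 4 -> lo=[4, 20] (size 2, max 20) hi=[42] (size 1, min 42) -> median=20
Step 4: insert 50 -> lo=[4, 20] (size 2, max 20) hi=[42, 50] (size 2, min 42) -> median=31
Step 5: insert 2 -> lo=[2, 4, 20] (size 3, max 20) hi=[42, 50] (size 2, min 42) -> median=20
Step 6: insert 3 -> lo=[2, 3, 4] (size 3, max 4) hi=[20, 42, 50] (size 3, min 20) -> median=12
Step 7: insert 19 -> lo=[2, 3, 4, 19] (size 4, max 19) hi=[20, 42, 50] (size 3, min 20) -> median=19
Step 8: insert 9 -> lo=[2, 3, 4, 9] (size 4, max 9) hi=[19, 20, 42, 50] (size 4, min 19) -> median=14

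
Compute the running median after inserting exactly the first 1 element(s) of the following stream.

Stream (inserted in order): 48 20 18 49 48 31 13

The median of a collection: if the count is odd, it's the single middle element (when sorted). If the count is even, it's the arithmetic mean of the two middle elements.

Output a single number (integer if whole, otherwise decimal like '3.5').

Answer: 48

Derivation:
Step 1: insert 48 -> lo=[48] (size 1, max 48) hi=[] (size 0) -> median=48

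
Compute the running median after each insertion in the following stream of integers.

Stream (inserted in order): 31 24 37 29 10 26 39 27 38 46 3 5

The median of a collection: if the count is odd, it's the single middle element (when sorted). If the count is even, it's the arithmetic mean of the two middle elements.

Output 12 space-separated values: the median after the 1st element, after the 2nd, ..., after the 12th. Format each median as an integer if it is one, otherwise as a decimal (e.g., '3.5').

Answer: 31 27.5 31 30 29 27.5 29 28 29 30 29 28

Derivation:
Step 1: insert 31 -> lo=[31] (size 1, max 31) hi=[] (size 0) -> median=31
Step 2: insert 24 -> lo=[24] (size 1, max 24) hi=[31] (size 1, min 31) -> median=27.5
Step 3: insert 37 -> lo=[24, 31] (size 2, max 31) hi=[37] (size 1, min 37) -> median=31
Step 4: insert 29 -> lo=[24, 29] (size 2, max 29) hi=[31, 37] (size 2, min 31) -> median=30
Step 5: insert 10 -> lo=[10, 24, 29] (size 3, max 29) hi=[31, 37] (size 2, min 31) -> median=29
Step 6: insert 26 -> lo=[10, 24, 26] (size 3, max 26) hi=[29, 31, 37] (size 3, min 29) -> median=27.5
Step 7: insert 39 -> lo=[10, 24, 26, 29] (size 4, max 29) hi=[31, 37, 39] (size 3, min 31) -> median=29
Step 8: insert 27 -> lo=[10, 24, 26, 27] (size 4, max 27) hi=[29, 31, 37, 39] (size 4, min 29) -> median=28
Step 9: insert 38 -> lo=[10, 24, 26, 27, 29] (size 5, max 29) hi=[31, 37, 38, 39] (size 4, min 31) -> median=29
Step 10: insert 46 -> lo=[10, 24, 26, 27, 29] (size 5, max 29) hi=[31, 37, 38, 39, 46] (size 5, min 31) -> median=30
Step 11: insert 3 -> lo=[3, 10, 24, 26, 27, 29] (size 6, max 29) hi=[31, 37, 38, 39, 46] (size 5, min 31) -> median=29
Step 12: insert 5 -> lo=[3, 5, 10, 24, 26, 27] (size 6, max 27) hi=[29, 31, 37, 38, 39, 46] (size 6, min 29) -> median=28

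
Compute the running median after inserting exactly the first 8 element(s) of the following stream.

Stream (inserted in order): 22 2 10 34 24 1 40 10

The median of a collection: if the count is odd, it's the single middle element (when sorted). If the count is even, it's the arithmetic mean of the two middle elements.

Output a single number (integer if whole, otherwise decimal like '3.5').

Step 1: insert 22 -> lo=[22] (size 1, max 22) hi=[] (size 0) -> median=22
Step 2: insert 2 -> lo=[2] (size 1, max 2) hi=[22] (size 1, min 22) -> median=12
Step 3: insert 10 -> lo=[2, 10] (size 2, max 10) hi=[22] (size 1, min 22) -> median=10
Step 4: insert 34 -> lo=[2, 10] (size 2, max 10) hi=[22, 34] (size 2, min 22) -> median=16
Step 5: insert 24 -> lo=[2, 10, 22] (size 3, max 22) hi=[24, 34] (size 2, min 24) -> median=22
Step 6: insert 1 -> lo=[1, 2, 10] (size 3, max 10) hi=[22, 24, 34] (size 3, min 22) -> median=16
Step 7: insert 40 -> lo=[1, 2, 10, 22] (size 4, max 22) hi=[24, 34, 40] (size 3, min 24) -> median=22
Step 8: insert 10 -> lo=[1, 2, 10, 10] (size 4, max 10) hi=[22, 24, 34, 40] (size 4, min 22) -> median=16

Answer: 16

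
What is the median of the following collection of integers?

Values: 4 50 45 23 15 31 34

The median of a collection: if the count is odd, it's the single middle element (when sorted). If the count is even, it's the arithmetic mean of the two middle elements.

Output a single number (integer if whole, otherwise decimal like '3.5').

Answer: 31

Derivation:
Step 1: insert 4 -> lo=[4] (size 1, max 4) hi=[] (size 0) -> median=4
Step 2: insert 50 -> lo=[4] (size 1, max 4) hi=[50] (size 1, min 50) -> median=27
Step 3: insert 45 -> lo=[4, 45] (size 2, max 45) hi=[50] (size 1, min 50) -> median=45
Step 4: insert 23 -> lo=[4, 23] (size 2, max 23) hi=[45, 50] (size 2, min 45) -> median=34
Step 5: insert 15 -> lo=[4, 15, 23] (size 3, max 23) hi=[45, 50] (size 2, min 45) -> median=23
Step 6: insert 31 -> lo=[4, 15, 23] (size 3, max 23) hi=[31, 45, 50] (size 3, min 31) -> median=27
Step 7: insert 34 -> lo=[4, 15, 23, 31] (size 4, max 31) hi=[34, 45, 50] (size 3, min 34) -> median=31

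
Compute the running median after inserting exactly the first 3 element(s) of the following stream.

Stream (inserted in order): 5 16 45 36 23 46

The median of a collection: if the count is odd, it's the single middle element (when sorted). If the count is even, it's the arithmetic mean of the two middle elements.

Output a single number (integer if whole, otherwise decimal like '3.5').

Answer: 16

Derivation:
Step 1: insert 5 -> lo=[5] (size 1, max 5) hi=[] (size 0) -> median=5
Step 2: insert 16 -> lo=[5] (size 1, max 5) hi=[16] (size 1, min 16) -> median=10.5
Step 3: insert 45 -> lo=[5, 16] (size 2, max 16) hi=[45] (size 1, min 45) -> median=16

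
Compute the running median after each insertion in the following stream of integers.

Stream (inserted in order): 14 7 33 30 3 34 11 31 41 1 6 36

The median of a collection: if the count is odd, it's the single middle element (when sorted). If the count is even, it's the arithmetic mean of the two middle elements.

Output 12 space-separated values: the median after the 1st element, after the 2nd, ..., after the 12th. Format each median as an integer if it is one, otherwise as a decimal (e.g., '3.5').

Step 1: insert 14 -> lo=[14] (size 1, max 14) hi=[] (size 0) -> median=14
Step 2: insert 7 -> lo=[7] (size 1, max 7) hi=[14] (size 1, min 14) -> median=10.5
Step 3: insert 33 -> lo=[7, 14] (size 2, max 14) hi=[33] (size 1, min 33) -> median=14
Step 4: insert 30 -> lo=[7, 14] (size 2, max 14) hi=[30, 33] (size 2, min 30) -> median=22
Step 5: insert 3 -> lo=[3, 7, 14] (size 3, max 14) hi=[30, 33] (size 2, min 30) -> median=14
Step 6: insert 34 -> lo=[3, 7, 14] (size 3, max 14) hi=[30, 33, 34] (size 3, min 30) -> median=22
Step 7: insert 11 -> lo=[3, 7, 11, 14] (size 4, max 14) hi=[30, 33, 34] (size 3, min 30) -> median=14
Step 8: insert 31 -> lo=[3, 7, 11, 14] (size 4, max 14) hi=[30, 31, 33, 34] (size 4, min 30) -> median=22
Step 9: insert 41 -> lo=[3, 7, 11, 14, 30] (size 5, max 30) hi=[31, 33, 34, 41] (size 4, min 31) -> median=30
Step 10: insert 1 -> lo=[1, 3, 7, 11, 14] (size 5, max 14) hi=[30, 31, 33, 34, 41] (size 5, min 30) -> median=22
Step 11: insert 6 -> lo=[1, 3, 6, 7, 11, 14] (size 6, max 14) hi=[30, 31, 33, 34, 41] (size 5, min 30) -> median=14
Step 12: insert 36 -> lo=[1, 3, 6, 7, 11, 14] (size 6, max 14) hi=[30, 31, 33, 34, 36, 41] (size 6, min 30) -> median=22

Answer: 14 10.5 14 22 14 22 14 22 30 22 14 22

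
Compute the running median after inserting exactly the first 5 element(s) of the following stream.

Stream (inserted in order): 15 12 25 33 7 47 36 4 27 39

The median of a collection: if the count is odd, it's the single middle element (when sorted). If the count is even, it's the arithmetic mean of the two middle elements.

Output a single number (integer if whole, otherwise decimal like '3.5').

Step 1: insert 15 -> lo=[15] (size 1, max 15) hi=[] (size 0) -> median=15
Step 2: insert 12 -> lo=[12] (size 1, max 12) hi=[15] (size 1, min 15) -> median=13.5
Step 3: insert 25 -> lo=[12, 15] (size 2, max 15) hi=[25] (size 1, min 25) -> median=15
Step 4: insert 33 -> lo=[12, 15] (size 2, max 15) hi=[25, 33] (size 2, min 25) -> median=20
Step 5: insert 7 -> lo=[7, 12, 15] (size 3, max 15) hi=[25, 33] (size 2, min 25) -> median=15

Answer: 15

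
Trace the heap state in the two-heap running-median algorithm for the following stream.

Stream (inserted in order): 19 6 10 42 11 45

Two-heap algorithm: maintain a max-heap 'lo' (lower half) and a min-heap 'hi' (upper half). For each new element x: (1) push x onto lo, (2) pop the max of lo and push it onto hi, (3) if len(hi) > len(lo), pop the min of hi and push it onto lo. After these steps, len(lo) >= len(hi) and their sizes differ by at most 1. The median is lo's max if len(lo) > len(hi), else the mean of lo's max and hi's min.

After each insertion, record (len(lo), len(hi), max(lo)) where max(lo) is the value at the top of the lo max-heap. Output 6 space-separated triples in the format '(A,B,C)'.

Answer: (1,0,19) (1,1,6) (2,1,10) (2,2,10) (3,2,11) (3,3,11)

Derivation:
Step 1: insert 19 -> lo=[19] hi=[] -> (len(lo)=1, len(hi)=0, max(lo)=19)
Step 2: insert 6 -> lo=[6] hi=[19] -> (len(lo)=1, len(hi)=1, max(lo)=6)
Step 3: insert 10 -> lo=[6, 10] hi=[19] -> (len(lo)=2, len(hi)=1, max(lo)=10)
Step 4: insert 42 -> lo=[6, 10] hi=[19, 42] -> (len(lo)=2, len(hi)=2, max(lo)=10)
Step 5: insert 11 -> lo=[6, 10, 11] hi=[19, 42] -> (len(lo)=3, len(hi)=2, max(lo)=11)
Step 6: insert 45 -> lo=[6, 10, 11] hi=[19, 42, 45] -> (len(lo)=3, len(hi)=3, max(lo)=11)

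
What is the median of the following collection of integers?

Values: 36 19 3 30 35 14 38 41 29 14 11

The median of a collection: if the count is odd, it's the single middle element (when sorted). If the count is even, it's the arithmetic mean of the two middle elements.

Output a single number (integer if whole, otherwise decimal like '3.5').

Answer: 29

Derivation:
Step 1: insert 36 -> lo=[36] (size 1, max 36) hi=[] (size 0) -> median=36
Step 2: insert 19 -> lo=[19] (size 1, max 19) hi=[36] (size 1, min 36) -> median=27.5
Step 3: insert 3 -> lo=[3, 19] (size 2, max 19) hi=[36] (size 1, min 36) -> median=19
Step 4: insert 30 -> lo=[3, 19] (size 2, max 19) hi=[30, 36] (size 2, min 30) -> median=24.5
Step 5: insert 35 -> lo=[3, 19, 30] (size 3, max 30) hi=[35, 36] (size 2, min 35) -> median=30
Step 6: insert 14 -> lo=[3, 14, 19] (size 3, max 19) hi=[30, 35, 36] (size 3, min 30) -> median=24.5
Step 7: insert 38 -> lo=[3, 14, 19, 30] (size 4, max 30) hi=[35, 36, 38] (size 3, min 35) -> median=30
Step 8: insert 41 -> lo=[3, 14, 19, 30] (size 4, max 30) hi=[35, 36, 38, 41] (size 4, min 35) -> median=32.5
Step 9: insert 29 -> lo=[3, 14, 19, 29, 30] (size 5, max 30) hi=[35, 36, 38, 41] (size 4, min 35) -> median=30
Step 10: insert 14 -> lo=[3, 14, 14, 19, 29] (size 5, max 29) hi=[30, 35, 36, 38, 41] (size 5, min 30) -> median=29.5
Step 11: insert 11 -> lo=[3, 11, 14, 14, 19, 29] (size 6, max 29) hi=[30, 35, 36, 38, 41] (size 5, min 30) -> median=29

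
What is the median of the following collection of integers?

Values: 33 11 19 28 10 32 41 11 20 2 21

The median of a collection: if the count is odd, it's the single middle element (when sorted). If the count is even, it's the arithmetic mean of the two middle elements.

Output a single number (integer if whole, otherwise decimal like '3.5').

Answer: 20

Derivation:
Step 1: insert 33 -> lo=[33] (size 1, max 33) hi=[] (size 0) -> median=33
Step 2: insert 11 -> lo=[11] (size 1, max 11) hi=[33] (size 1, min 33) -> median=22
Step 3: insert 19 -> lo=[11, 19] (size 2, max 19) hi=[33] (size 1, min 33) -> median=19
Step 4: insert 28 -> lo=[11, 19] (size 2, max 19) hi=[28, 33] (size 2, min 28) -> median=23.5
Step 5: insert 10 -> lo=[10, 11, 19] (size 3, max 19) hi=[28, 33] (size 2, min 28) -> median=19
Step 6: insert 32 -> lo=[10, 11, 19] (size 3, max 19) hi=[28, 32, 33] (size 3, min 28) -> median=23.5
Step 7: insert 41 -> lo=[10, 11, 19, 28] (size 4, max 28) hi=[32, 33, 41] (size 3, min 32) -> median=28
Step 8: insert 11 -> lo=[10, 11, 11, 19] (size 4, max 19) hi=[28, 32, 33, 41] (size 4, min 28) -> median=23.5
Step 9: insert 20 -> lo=[10, 11, 11, 19, 20] (size 5, max 20) hi=[28, 32, 33, 41] (size 4, min 28) -> median=20
Step 10: insert 2 -> lo=[2, 10, 11, 11, 19] (size 5, max 19) hi=[20, 28, 32, 33, 41] (size 5, min 20) -> median=19.5
Step 11: insert 21 -> lo=[2, 10, 11, 11, 19, 20] (size 6, max 20) hi=[21, 28, 32, 33, 41] (size 5, min 21) -> median=20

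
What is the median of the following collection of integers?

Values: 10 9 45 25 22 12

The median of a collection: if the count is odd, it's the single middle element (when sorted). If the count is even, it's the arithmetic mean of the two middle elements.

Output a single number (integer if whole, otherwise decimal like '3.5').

Step 1: insert 10 -> lo=[10] (size 1, max 10) hi=[] (size 0) -> median=10
Step 2: insert 9 -> lo=[9] (size 1, max 9) hi=[10] (size 1, min 10) -> median=9.5
Step 3: insert 45 -> lo=[9, 10] (size 2, max 10) hi=[45] (size 1, min 45) -> median=10
Step 4: insert 25 -> lo=[9, 10] (size 2, max 10) hi=[25, 45] (size 2, min 25) -> median=17.5
Step 5: insert 22 -> lo=[9, 10, 22] (size 3, max 22) hi=[25, 45] (size 2, min 25) -> median=22
Step 6: insert 12 -> lo=[9, 10, 12] (size 3, max 12) hi=[22, 25, 45] (size 3, min 22) -> median=17

Answer: 17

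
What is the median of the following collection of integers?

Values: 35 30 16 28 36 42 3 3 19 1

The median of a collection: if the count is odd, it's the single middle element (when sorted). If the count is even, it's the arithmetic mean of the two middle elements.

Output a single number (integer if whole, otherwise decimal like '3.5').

Step 1: insert 35 -> lo=[35] (size 1, max 35) hi=[] (size 0) -> median=35
Step 2: insert 30 -> lo=[30] (size 1, max 30) hi=[35] (size 1, min 35) -> median=32.5
Step 3: insert 16 -> lo=[16, 30] (size 2, max 30) hi=[35] (size 1, min 35) -> median=30
Step 4: insert 28 -> lo=[16, 28] (size 2, max 28) hi=[30, 35] (size 2, min 30) -> median=29
Step 5: insert 36 -> lo=[16, 28, 30] (size 3, max 30) hi=[35, 36] (size 2, min 35) -> median=30
Step 6: insert 42 -> lo=[16, 28, 30] (size 3, max 30) hi=[35, 36, 42] (size 3, min 35) -> median=32.5
Step 7: insert 3 -> lo=[3, 16, 28, 30] (size 4, max 30) hi=[35, 36, 42] (size 3, min 35) -> median=30
Step 8: insert 3 -> lo=[3, 3, 16, 28] (size 4, max 28) hi=[30, 35, 36, 42] (size 4, min 30) -> median=29
Step 9: insert 19 -> lo=[3, 3, 16, 19, 28] (size 5, max 28) hi=[30, 35, 36, 42] (size 4, min 30) -> median=28
Step 10: insert 1 -> lo=[1, 3, 3, 16, 19] (size 5, max 19) hi=[28, 30, 35, 36, 42] (size 5, min 28) -> median=23.5

Answer: 23.5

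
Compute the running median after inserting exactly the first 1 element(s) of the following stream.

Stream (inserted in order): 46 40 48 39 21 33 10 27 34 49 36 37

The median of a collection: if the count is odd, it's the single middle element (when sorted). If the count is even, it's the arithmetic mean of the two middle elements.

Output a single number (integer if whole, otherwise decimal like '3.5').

Answer: 46

Derivation:
Step 1: insert 46 -> lo=[46] (size 1, max 46) hi=[] (size 0) -> median=46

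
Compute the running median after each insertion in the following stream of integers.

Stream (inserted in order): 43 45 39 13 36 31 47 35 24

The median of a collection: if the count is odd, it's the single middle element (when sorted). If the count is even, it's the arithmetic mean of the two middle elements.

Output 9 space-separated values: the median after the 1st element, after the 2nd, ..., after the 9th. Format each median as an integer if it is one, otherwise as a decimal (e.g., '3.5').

Answer: 43 44 43 41 39 37.5 39 37.5 36

Derivation:
Step 1: insert 43 -> lo=[43] (size 1, max 43) hi=[] (size 0) -> median=43
Step 2: insert 45 -> lo=[43] (size 1, max 43) hi=[45] (size 1, min 45) -> median=44
Step 3: insert 39 -> lo=[39, 43] (size 2, max 43) hi=[45] (size 1, min 45) -> median=43
Step 4: insert 13 -> lo=[13, 39] (size 2, max 39) hi=[43, 45] (size 2, min 43) -> median=41
Step 5: insert 36 -> lo=[13, 36, 39] (size 3, max 39) hi=[43, 45] (size 2, min 43) -> median=39
Step 6: insert 31 -> lo=[13, 31, 36] (size 3, max 36) hi=[39, 43, 45] (size 3, min 39) -> median=37.5
Step 7: insert 47 -> lo=[13, 31, 36, 39] (size 4, max 39) hi=[43, 45, 47] (size 3, min 43) -> median=39
Step 8: insert 35 -> lo=[13, 31, 35, 36] (size 4, max 36) hi=[39, 43, 45, 47] (size 4, min 39) -> median=37.5
Step 9: insert 24 -> lo=[13, 24, 31, 35, 36] (size 5, max 36) hi=[39, 43, 45, 47] (size 4, min 39) -> median=36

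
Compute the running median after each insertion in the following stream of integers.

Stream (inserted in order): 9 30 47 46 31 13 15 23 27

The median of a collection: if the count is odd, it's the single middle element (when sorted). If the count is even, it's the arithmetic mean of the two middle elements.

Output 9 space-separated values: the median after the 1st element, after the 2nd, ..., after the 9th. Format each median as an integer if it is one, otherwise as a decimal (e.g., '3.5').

Step 1: insert 9 -> lo=[9] (size 1, max 9) hi=[] (size 0) -> median=9
Step 2: insert 30 -> lo=[9] (size 1, max 9) hi=[30] (size 1, min 30) -> median=19.5
Step 3: insert 47 -> lo=[9, 30] (size 2, max 30) hi=[47] (size 1, min 47) -> median=30
Step 4: insert 46 -> lo=[9, 30] (size 2, max 30) hi=[46, 47] (size 2, min 46) -> median=38
Step 5: insert 31 -> lo=[9, 30, 31] (size 3, max 31) hi=[46, 47] (size 2, min 46) -> median=31
Step 6: insert 13 -> lo=[9, 13, 30] (size 3, max 30) hi=[31, 46, 47] (size 3, min 31) -> median=30.5
Step 7: insert 15 -> lo=[9, 13, 15, 30] (size 4, max 30) hi=[31, 46, 47] (size 3, min 31) -> median=30
Step 8: insert 23 -> lo=[9, 13, 15, 23] (size 4, max 23) hi=[30, 31, 46, 47] (size 4, min 30) -> median=26.5
Step 9: insert 27 -> lo=[9, 13, 15, 23, 27] (size 5, max 27) hi=[30, 31, 46, 47] (size 4, min 30) -> median=27

Answer: 9 19.5 30 38 31 30.5 30 26.5 27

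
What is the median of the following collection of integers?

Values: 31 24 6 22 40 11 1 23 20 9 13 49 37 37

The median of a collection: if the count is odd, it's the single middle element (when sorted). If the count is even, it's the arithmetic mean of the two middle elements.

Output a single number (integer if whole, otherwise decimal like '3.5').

Answer: 22.5

Derivation:
Step 1: insert 31 -> lo=[31] (size 1, max 31) hi=[] (size 0) -> median=31
Step 2: insert 24 -> lo=[24] (size 1, max 24) hi=[31] (size 1, min 31) -> median=27.5
Step 3: insert 6 -> lo=[6, 24] (size 2, max 24) hi=[31] (size 1, min 31) -> median=24
Step 4: insert 22 -> lo=[6, 22] (size 2, max 22) hi=[24, 31] (size 2, min 24) -> median=23
Step 5: insert 40 -> lo=[6, 22, 24] (size 3, max 24) hi=[31, 40] (size 2, min 31) -> median=24
Step 6: insert 11 -> lo=[6, 11, 22] (size 3, max 22) hi=[24, 31, 40] (size 3, min 24) -> median=23
Step 7: insert 1 -> lo=[1, 6, 11, 22] (size 4, max 22) hi=[24, 31, 40] (size 3, min 24) -> median=22
Step 8: insert 23 -> lo=[1, 6, 11, 22] (size 4, max 22) hi=[23, 24, 31, 40] (size 4, min 23) -> median=22.5
Step 9: insert 20 -> lo=[1, 6, 11, 20, 22] (size 5, max 22) hi=[23, 24, 31, 40] (size 4, min 23) -> median=22
Step 10: insert 9 -> lo=[1, 6, 9, 11, 20] (size 5, max 20) hi=[22, 23, 24, 31, 40] (size 5, min 22) -> median=21
Step 11: insert 13 -> lo=[1, 6, 9, 11, 13, 20] (size 6, max 20) hi=[22, 23, 24, 31, 40] (size 5, min 22) -> median=20
Step 12: insert 49 -> lo=[1, 6, 9, 11, 13, 20] (size 6, max 20) hi=[22, 23, 24, 31, 40, 49] (size 6, min 22) -> median=21
Step 13: insert 37 -> lo=[1, 6, 9, 11, 13, 20, 22] (size 7, max 22) hi=[23, 24, 31, 37, 40, 49] (size 6, min 23) -> median=22
Step 14: insert 37 -> lo=[1, 6, 9, 11, 13, 20, 22] (size 7, max 22) hi=[23, 24, 31, 37, 37, 40, 49] (size 7, min 23) -> median=22.5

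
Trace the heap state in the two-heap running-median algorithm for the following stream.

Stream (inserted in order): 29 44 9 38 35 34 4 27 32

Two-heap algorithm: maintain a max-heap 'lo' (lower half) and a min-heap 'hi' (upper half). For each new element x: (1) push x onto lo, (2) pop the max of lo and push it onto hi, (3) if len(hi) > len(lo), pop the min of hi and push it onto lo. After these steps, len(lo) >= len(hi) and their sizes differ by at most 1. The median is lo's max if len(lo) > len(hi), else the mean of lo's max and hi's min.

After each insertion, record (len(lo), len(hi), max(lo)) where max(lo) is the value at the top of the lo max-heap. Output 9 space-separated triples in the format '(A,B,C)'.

Answer: (1,0,29) (1,1,29) (2,1,29) (2,2,29) (3,2,35) (3,3,34) (4,3,34) (4,4,29) (5,4,32)

Derivation:
Step 1: insert 29 -> lo=[29] hi=[] -> (len(lo)=1, len(hi)=0, max(lo)=29)
Step 2: insert 44 -> lo=[29] hi=[44] -> (len(lo)=1, len(hi)=1, max(lo)=29)
Step 3: insert 9 -> lo=[9, 29] hi=[44] -> (len(lo)=2, len(hi)=1, max(lo)=29)
Step 4: insert 38 -> lo=[9, 29] hi=[38, 44] -> (len(lo)=2, len(hi)=2, max(lo)=29)
Step 5: insert 35 -> lo=[9, 29, 35] hi=[38, 44] -> (len(lo)=3, len(hi)=2, max(lo)=35)
Step 6: insert 34 -> lo=[9, 29, 34] hi=[35, 38, 44] -> (len(lo)=3, len(hi)=3, max(lo)=34)
Step 7: insert 4 -> lo=[4, 9, 29, 34] hi=[35, 38, 44] -> (len(lo)=4, len(hi)=3, max(lo)=34)
Step 8: insert 27 -> lo=[4, 9, 27, 29] hi=[34, 35, 38, 44] -> (len(lo)=4, len(hi)=4, max(lo)=29)
Step 9: insert 32 -> lo=[4, 9, 27, 29, 32] hi=[34, 35, 38, 44] -> (len(lo)=5, len(hi)=4, max(lo)=32)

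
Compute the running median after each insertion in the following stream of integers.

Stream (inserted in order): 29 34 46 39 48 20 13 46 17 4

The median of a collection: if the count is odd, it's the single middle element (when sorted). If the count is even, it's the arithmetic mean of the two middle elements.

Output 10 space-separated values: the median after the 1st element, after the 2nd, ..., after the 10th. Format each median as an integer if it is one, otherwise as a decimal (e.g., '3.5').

Step 1: insert 29 -> lo=[29] (size 1, max 29) hi=[] (size 0) -> median=29
Step 2: insert 34 -> lo=[29] (size 1, max 29) hi=[34] (size 1, min 34) -> median=31.5
Step 3: insert 46 -> lo=[29, 34] (size 2, max 34) hi=[46] (size 1, min 46) -> median=34
Step 4: insert 39 -> lo=[29, 34] (size 2, max 34) hi=[39, 46] (size 2, min 39) -> median=36.5
Step 5: insert 48 -> lo=[29, 34, 39] (size 3, max 39) hi=[46, 48] (size 2, min 46) -> median=39
Step 6: insert 20 -> lo=[20, 29, 34] (size 3, max 34) hi=[39, 46, 48] (size 3, min 39) -> median=36.5
Step 7: insert 13 -> lo=[13, 20, 29, 34] (size 4, max 34) hi=[39, 46, 48] (size 3, min 39) -> median=34
Step 8: insert 46 -> lo=[13, 20, 29, 34] (size 4, max 34) hi=[39, 46, 46, 48] (size 4, min 39) -> median=36.5
Step 9: insert 17 -> lo=[13, 17, 20, 29, 34] (size 5, max 34) hi=[39, 46, 46, 48] (size 4, min 39) -> median=34
Step 10: insert 4 -> lo=[4, 13, 17, 20, 29] (size 5, max 29) hi=[34, 39, 46, 46, 48] (size 5, min 34) -> median=31.5

Answer: 29 31.5 34 36.5 39 36.5 34 36.5 34 31.5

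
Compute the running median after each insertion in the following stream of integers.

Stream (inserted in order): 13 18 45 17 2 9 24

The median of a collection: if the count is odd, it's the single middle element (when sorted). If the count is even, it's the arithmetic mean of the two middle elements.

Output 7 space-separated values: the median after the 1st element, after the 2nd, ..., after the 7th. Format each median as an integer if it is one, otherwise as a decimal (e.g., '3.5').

Step 1: insert 13 -> lo=[13] (size 1, max 13) hi=[] (size 0) -> median=13
Step 2: insert 18 -> lo=[13] (size 1, max 13) hi=[18] (size 1, min 18) -> median=15.5
Step 3: insert 45 -> lo=[13, 18] (size 2, max 18) hi=[45] (size 1, min 45) -> median=18
Step 4: insert 17 -> lo=[13, 17] (size 2, max 17) hi=[18, 45] (size 2, min 18) -> median=17.5
Step 5: insert 2 -> lo=[2, 13, 17] (size 3, max 17) hi=[18, 45] (size 2, min 18) -> median=17
Step 6: insert 9 -> lo=[2, 9, 13] (size 3, max 13) hi=[17, 18, 45] (size 3, min 17) -> median=15
Step 7: insert 24 -> lo=[2, 9, 13, 17] (size 4, max 17) hi=[18, 24, 45] (size 3, min 18) -> median=17

Answer: 13 15.5 18 17.5 17 15 17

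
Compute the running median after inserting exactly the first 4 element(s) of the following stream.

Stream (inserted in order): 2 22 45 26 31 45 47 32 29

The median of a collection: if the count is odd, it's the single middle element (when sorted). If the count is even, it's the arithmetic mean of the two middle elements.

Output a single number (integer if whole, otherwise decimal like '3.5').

Answer: 24

Derivation:
Step 1: insert 2 -> lo=[2] (size 1, max 2) hi=[] (size 0) -> median=2
Step 2: insert 22 -> lo=[2] (size 1, max 2) hi=[22] (size 1, min 22) -> median=12
Step 3: insert 45 -> lo=[2, 22] (size 2, max 22) hi=[45] (size 1, min 45) -> median=22
Step 4: insert 26 -> lo=[2, 22] (size 2, max 22) hi=[26, 45] (size 2, min 26) -> median=24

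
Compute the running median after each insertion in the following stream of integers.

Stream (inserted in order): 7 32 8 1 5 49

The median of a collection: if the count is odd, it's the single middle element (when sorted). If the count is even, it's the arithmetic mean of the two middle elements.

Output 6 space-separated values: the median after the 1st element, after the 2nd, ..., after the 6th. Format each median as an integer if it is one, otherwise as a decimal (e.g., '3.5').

Answer: 7 19.5 8 7.5 7 7.5

Derivation:
Step 1: insert 7 -> lo=[7] (size 1, max 7) hi=[] (size 0) -> median=7
Step 2: insert 32 -> lo=[7] (size 1, max 7) hi=[32] (size 1, min 32) -> median=19.5
Step 3: insert 8 -> lo=[7, 8] (size 2, max 8) hi=[32] (size 1, min 32) -> median=8
Step 4: insert 1 -> lo=[1, 7] (size 2, max 7) hi=[8, 32] (size 2, min 8) -> median=7.5
Step 5: insert 5 -> lo=[1, 5, 7] (size 3, max 7) hi=[8, 32] (size 2, min 8) -> median=7
Step 6: insert 49 -> lo=[1, 5, 7] (size 3, max 7) hi=[8, 32, 49] (size 3, min 8) -> median=7.5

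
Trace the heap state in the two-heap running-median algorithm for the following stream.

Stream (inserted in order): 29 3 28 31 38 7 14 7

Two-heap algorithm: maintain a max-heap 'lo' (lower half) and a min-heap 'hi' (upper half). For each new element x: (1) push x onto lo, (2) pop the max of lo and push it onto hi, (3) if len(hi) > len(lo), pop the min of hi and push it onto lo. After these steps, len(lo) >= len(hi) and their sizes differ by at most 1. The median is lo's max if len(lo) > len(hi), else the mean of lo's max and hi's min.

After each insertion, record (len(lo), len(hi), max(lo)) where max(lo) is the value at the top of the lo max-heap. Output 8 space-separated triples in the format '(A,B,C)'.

Step 1: insert 29 -> lo=[29] hi=[] -> (len(lo)=1, len(hi)=0, max(lo)=29)
Step 2: insert 3 -> lo=[3] hi=[29] -> (len(lo)=1, len(hi)=1, max(lo)=3)
Step 3: insert 28 -> lo=[3, 28] hi=[29] -> (len(lo)=2, len(hi)=1, max(lo)=28)
Step 4: insert 31 -> lo=[3, 28] hi=[29, 31] -> (len(lo)=2, len(hi)=2, max(lo)=28)
Step 5: insert 38 -> lo=[3, 28, 29] hi=[31, 38] -> (len(lo)=3, len(hi)=2, max(lo)=29)
Step 6: insert 7 -> lo=[3, 7, 28] hi=[29, 31, 38] -> (len(lo)=3, len(hi)=3, max(lo)=28)
Step 7: insert 14 -> lo=[3, 7, 14, 28] hi=[29, 31, 38] -> (len(lo)=4, len(hi)=3, max(lo)=28)
Step 8: insert 7 -> lo=[3, 7, 7, 14] hi=[28, 29, 31, 38] -> (len(lo)=4, len(hi)=4, max(lo)=14)

Answer: (1,0,29) (1,1,3) (2,1,28) (2,2,28) (3,2,29) (3,3,28) (4,3,28) (4,4,14)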